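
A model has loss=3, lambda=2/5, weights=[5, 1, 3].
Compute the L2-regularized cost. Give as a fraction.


L2 sq norm = sum(w^2) = 35. J = 3 + 2/5 * 35 = 17.

17


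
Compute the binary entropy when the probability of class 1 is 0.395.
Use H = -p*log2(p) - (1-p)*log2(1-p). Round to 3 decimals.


H = -0.395*log2(0.395) - 0.605*log2(0.605) = 0.968.

0.968


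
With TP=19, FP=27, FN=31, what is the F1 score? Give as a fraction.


Precision = 19/46 = 19/46. Recall = 19/50 = 19/50. F1 = 2*P*R/(P+R) = 19/48.

19/48


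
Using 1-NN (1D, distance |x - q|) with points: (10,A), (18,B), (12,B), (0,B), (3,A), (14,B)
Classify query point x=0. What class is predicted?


Distances: |10-0|=10, |18-0|=18, |12-0|=12, |0-0|=0, |3-0|=3, |14-0|=14. 1 nearest: (0,B). Counts: {'B': 1}. Majority class: B.

B


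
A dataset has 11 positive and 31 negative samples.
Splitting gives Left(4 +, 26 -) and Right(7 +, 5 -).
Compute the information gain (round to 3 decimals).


H(parent) = 0.8296. H(left) = 0.5665, H(right) = 0.9799. Weighted = (30/42)*0.5665 + (12/42)*0.9799 = 0.6846. IG = 0.8296 - 0.6846 = 0.1450, which rounds to 0.145.

0.145


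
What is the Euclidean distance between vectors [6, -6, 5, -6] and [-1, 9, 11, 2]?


d = sqrt(sum of squared differences). (6--1)^2=49, (-6-9)^2=225, (5-11)^2=36, (-6-2)^2=64. Sum = 374.

sqrt(374)


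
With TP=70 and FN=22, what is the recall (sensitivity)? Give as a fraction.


Recall = TP / (TP + FN) = 70 / 92 = 35/46.

35/46


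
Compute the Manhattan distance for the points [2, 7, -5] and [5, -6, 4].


d = sum of absolute differences: |2-5|=3 + |7--6|=13 + |-5-4|=9 = 25.

25


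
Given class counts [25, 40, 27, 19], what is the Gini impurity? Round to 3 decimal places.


Total = 111. Proportions: 25/111, 40/111, 27/111, 19/111. sum(p_i^2) = 0.2691. Gini = 1 - 0.2691 = 0.7309, which rounds to 0.731.

0.731


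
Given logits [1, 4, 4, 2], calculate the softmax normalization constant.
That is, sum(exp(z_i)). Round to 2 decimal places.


Denom = e^1=2.7183 + e^4=54.5982 + e^4=54.5982 + e^2=7.3891. Sum = 119.3038, which rounds to 119.30.

119.30


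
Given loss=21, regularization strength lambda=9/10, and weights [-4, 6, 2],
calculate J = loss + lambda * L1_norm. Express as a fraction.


L1 norm = sum(|w|) = 12. J = 21 + 9/10 * 12 = 159/5.

159/5


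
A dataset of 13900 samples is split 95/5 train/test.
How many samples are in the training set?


Test set = 13900 * 5% = 695. Training set = 13900 - 695 = 13205.

13205


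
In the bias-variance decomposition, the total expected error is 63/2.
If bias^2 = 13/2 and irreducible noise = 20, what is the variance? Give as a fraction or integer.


Total error = bias^2 + variance + irreducible noise. So variance = 63/2 - 13/2 - 20 = 5.

5


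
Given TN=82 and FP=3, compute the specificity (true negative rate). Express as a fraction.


Specificity = TN / (TN + FP) = 82 / 85 = 82/85.

82/85


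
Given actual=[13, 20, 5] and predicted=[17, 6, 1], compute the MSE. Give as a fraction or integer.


MSE = (1/3) * ((13-17)^2=16 + (20-6)^2=196 + (5-1)^2=16). Sum = 228. MSE = 76.

76


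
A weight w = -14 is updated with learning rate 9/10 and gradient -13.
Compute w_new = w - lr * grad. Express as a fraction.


w_new = -14 - 9/10 * -13 = -14 - -117/10 = -23/10.

-23/10


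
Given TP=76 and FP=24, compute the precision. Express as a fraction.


Precision = TP / (TP + FP) = 76 / 100 = 19/25.

19/25


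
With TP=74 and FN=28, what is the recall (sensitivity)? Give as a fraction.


Recall = TP / (TP + FN) = 74 / 102 = 37/51.

37/51


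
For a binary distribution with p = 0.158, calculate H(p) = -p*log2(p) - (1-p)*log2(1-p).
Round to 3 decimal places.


H = -0.158*log2(0.158) - 0.842*log2(0.842) = 0.630.

0.630


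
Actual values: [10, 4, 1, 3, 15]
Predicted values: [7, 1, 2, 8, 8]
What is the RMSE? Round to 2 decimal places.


MSE = 18.6000. RMSE = sqrt(18.6000) = 4.31.

4.31


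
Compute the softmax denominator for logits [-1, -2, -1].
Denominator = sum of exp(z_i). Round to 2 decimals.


Denom = e^-1=0.3679 + e^-2=0.1353 + e^-1=0.3679. Sum = 0.8711, which rounds to 0.87.

0.87


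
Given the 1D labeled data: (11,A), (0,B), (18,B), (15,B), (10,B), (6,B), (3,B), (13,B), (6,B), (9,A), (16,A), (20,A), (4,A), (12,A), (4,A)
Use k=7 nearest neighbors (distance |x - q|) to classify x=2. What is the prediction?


Distances: |11-2|=9, |0-2|=2, |18-2|=16, |15-2|=13, |10-2|=8, |6-2|=4, |3-2|=1, |13-2|=11, |6-2|=4, |9-2|=7, |16-2|=14, |20-2|=18, |4-2|=2, |12-2|=10, |4-2|=2. 7 nearest: (3,B), (4,A), (4,A), (0,B), (6,B), (6,B), (9,A). Counts: {'B': 4, 'A': 3}. Majority class: B.

B


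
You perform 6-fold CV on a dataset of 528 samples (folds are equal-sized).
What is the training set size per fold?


Each validation fold has 528/6 = 88 samples. Training set = 528 - 88 = 440.

440


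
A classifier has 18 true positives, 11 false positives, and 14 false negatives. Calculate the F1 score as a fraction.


Precision = 18/29 = 18/29. Recall = 18/32 = 9/16. F1 = 2*P*R/(P+R) = 36/61.

36/61


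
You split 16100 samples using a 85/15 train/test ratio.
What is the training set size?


Test set = 16100 * 15% = 2415. Training set = 16100 - 2415 = 13685.

13685


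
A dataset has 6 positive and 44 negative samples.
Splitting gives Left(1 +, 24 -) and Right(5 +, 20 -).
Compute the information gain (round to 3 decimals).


H(parent) = 0.5294. H(left) = 0.2423, H(right) = 0.7219. Weighted = (25/50)*0.2423 + (25/50)*0.7219 = 0.4821. IG = 0.5294 - 0.4821 = 0.0473, which rounds to 0.047.

0.047


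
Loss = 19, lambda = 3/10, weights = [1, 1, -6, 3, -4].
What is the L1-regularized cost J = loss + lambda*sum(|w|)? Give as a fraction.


L1 norm = sum(|w|) = 15. J = 19 + 3/10 * 15 = 47/2.

47/2


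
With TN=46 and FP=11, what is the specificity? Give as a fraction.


Specificity = TN / (TN + FP) = 46 / 57 = 46/57.

46/57


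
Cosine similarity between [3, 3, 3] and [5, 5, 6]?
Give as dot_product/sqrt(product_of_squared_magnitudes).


dot = 48. |a|^2 = 27, |b|^2 = 86. cos = 48/sqrt(2322).

48/sqrt(2322)


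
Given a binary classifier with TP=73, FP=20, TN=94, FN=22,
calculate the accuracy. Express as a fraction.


Accuracy = (TP + TN) / (TP + TN + FP + FN) = (73 + 94) / 209 = 167/209.

167/209


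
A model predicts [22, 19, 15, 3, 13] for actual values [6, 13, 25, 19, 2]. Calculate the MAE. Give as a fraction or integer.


MAE = (1/5) * (|6-22|=16 + |13-19|=6 + |25-15|=10 + |19-3|=16 + |2-13|=11). Sum = 59. MAE = 59/5.

59/5


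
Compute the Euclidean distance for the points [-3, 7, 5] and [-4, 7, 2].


d = sqrt(sum of squared differences). (-3--4)^2=1, (7-7)^2=0, (5-2)^2=9. Sum = 10.

sqrt(10)


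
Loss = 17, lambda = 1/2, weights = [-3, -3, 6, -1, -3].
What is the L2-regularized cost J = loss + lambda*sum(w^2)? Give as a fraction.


L2 sq norm = sum(w^2) = 64. J = 17 + 1/2 * 64 = 49.

49


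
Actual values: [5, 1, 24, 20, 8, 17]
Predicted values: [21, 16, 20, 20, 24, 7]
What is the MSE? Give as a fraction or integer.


MSE = (1/6) * ((5-21)^2=256 + (1-16)^2=225 + (24-20)^2=16 + (20-20)^2=0 + (8-24)^2=256 + (17-7)^2=100). Sum = 853. MSE = 853/6.

853/6


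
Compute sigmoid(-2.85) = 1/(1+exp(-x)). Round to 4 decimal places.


sigma(-2.85) = 1/(1+e^(2.85)) = 1/(1+17.287782) = 1/18.287782 = 0.0547.

0.0547


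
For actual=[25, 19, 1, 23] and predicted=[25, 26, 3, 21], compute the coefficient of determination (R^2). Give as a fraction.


Mean(y) = 17. SS_res = 57. SS_tot = 360. R^2 = 1 - 57/(360) = 101/120.

101/120


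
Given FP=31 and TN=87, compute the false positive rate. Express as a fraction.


FPR = FP / (FP + TN) = 31 / 118 = 31/118.

31/118


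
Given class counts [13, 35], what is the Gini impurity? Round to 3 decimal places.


Total = 48. Proportions: 13/48, 35/48. sum(p_i^2) = 0.6050. Gini = 1 - 0.6050 = 0.3950, which rounds to 0.395.

0.395


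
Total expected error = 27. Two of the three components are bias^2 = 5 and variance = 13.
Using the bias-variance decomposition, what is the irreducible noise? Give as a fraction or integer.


Total error = bias^2 + variance + irreducible noise. So irreducible noise = 27 - 5 - 13 = 9.

9


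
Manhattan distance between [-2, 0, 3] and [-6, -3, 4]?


d = sum of absolute differences: |-2--6|=4 + |0--3|=3 + |3-4|=1 = 8.

8


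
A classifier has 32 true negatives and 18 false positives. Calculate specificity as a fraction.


Specificity = TN / (TN + FP) = 32 / 50 = 16/25.

16/25


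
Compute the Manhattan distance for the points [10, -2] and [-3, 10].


d = sum of absolute differences: |10--3|=13 + |-2-10|=12 = 25.

25


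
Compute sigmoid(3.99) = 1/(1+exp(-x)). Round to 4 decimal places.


sigma(3.99) = 1/(1+e^(-3.99)) = 1/(1+0.018500) = 1/1.018500 = 0.9818.

0.9818


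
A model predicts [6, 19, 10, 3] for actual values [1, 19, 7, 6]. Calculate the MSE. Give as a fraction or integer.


MSE = (1/4) * ((1-6)^2=25 + (19-19)^2=0 + (7-10)^2=9 + (6-3)^2=9). Sum = 43. MSE = 43/4.

43/4


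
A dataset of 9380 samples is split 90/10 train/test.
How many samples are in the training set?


Test set = 9380 * 10% = 938. Training set = 9380 - 938 = 8442.

8442


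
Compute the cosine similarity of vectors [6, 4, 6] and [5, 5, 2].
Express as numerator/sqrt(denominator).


dot = 62. |a|^2 = 88, |b|^2 = 54. cos = 62/sqrt(4752).

62/sqrt(4752)


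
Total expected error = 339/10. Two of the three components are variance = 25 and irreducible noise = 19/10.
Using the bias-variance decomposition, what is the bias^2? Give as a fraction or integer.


Total error = bias^2 + variance + irreducible noise. So bias^2 = 339/10 - 25 - 19/10 = 7.

7


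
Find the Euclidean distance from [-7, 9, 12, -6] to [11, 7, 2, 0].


d = sqrt(sum of squared differences). (-7-11)^2=324, (9-7)^2=4, (12-2)^2=100, (-6-0)^2=36. Sum = 464.

sqrt(464)


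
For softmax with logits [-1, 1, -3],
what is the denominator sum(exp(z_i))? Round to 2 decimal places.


Denom = e^-1=0.3679 + e^1=2.7183 + e^-3=0.0498. Sum = 3.1360, which rounds to 3.14.

3.14


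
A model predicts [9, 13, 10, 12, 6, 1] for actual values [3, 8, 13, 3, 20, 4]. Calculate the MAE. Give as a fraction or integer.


MAE = (1/6) * (|3-9|=6 + |8-13|=5 + |13-10|=3 + |3-12|=9 + |20-6|=14 + |4-1|=3). Sum = 40. MAE = 20/3.

20/3


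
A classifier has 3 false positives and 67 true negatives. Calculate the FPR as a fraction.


FPR = FP / (FP + TN) = 3 / 70 = 3/70.

3/70


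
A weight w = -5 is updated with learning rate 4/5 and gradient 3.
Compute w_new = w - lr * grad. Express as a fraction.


w_new = -5 - 4/5 * 3 = -5 - 12/5 = -37/5.

-37/5


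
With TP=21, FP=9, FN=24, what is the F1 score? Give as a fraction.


Precision = 21/30 = 7/10. Recall = 21/45 = 7/15. F1 = 2*P*R/(P+R) = 14/25.

14/25


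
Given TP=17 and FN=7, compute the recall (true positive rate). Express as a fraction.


Recall = TP / (TP + FN) = 17 / 24 = 17/24.

17/24


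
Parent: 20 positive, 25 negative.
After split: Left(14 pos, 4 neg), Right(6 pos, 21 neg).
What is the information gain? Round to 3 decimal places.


H(parent) = 0.9911. H(left) = 0.7642, H(right) = 0.7642. Weighted = (18/45)*0.7642 + (27/45)*0.7642 = 0.7642. IG = 0.9911 - 0.7642 = 0.2269, which rounds to 0.227.

0.227


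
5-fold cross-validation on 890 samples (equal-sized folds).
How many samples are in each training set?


Each validation fold has 890/5 = 178 samples. Training set = 890 - 178 = 712.

712


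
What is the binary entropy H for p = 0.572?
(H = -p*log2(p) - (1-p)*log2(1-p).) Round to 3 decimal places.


H = -0.572*log2(0.572) - 0.428*log2(0.428) = 0.985.

0.985


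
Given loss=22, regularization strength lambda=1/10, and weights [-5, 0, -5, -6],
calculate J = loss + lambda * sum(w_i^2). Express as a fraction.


L2 sq norm = sum(w^2) = 86. J = 22 + 1/10 * 86 = 153/5.

153/5


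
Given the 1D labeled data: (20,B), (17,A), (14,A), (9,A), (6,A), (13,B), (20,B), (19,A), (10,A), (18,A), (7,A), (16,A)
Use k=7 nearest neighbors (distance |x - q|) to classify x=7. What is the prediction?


Distances: |20-7|=13, |17-7|=10, |14-7|=7, |9-7|=2, |6-7|=1, |13-7|=6, |20-7|=13, |19-7|=12, |10-7|=3, |18-7|=11, |7-7|=0, |16-7|=9. 7 nearest: (7,A), (6,A), (9,A), (10,A), (13,B), (14,A), (16,A). Counts: {'A': 6, 'B': 1}. Majority class: A.

A


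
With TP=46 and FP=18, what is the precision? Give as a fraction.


Precision = TP / (TP + FP) = 46 / 64 = 23/32.

23/32


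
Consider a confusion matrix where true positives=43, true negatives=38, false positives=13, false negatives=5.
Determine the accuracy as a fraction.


Accuracy = (TP + TN) / (TP + TN + FP + FN) = (43 + 38) / 99 = 9/11.

9/11


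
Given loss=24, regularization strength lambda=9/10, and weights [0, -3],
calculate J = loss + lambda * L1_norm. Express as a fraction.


L1 norm = sum(|w|) = 3. J = 24 + 9/10 * 3 = 267/10.

267/10


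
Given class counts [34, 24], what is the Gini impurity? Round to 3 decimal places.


Total = 58. Proportions: 34/58, 24/58. sum(p_i^2) = 0.5149. Gini = 1 - 0.5149 = 0.4851, which rounds to 0.485.

0.485


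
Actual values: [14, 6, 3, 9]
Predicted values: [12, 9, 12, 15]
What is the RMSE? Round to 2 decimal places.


MSE = 32.5000. RMSE = sqrt(32.5000) = 5.70.

5.70


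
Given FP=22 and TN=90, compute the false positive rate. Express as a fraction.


FPR = FP / (FP + TN) = 22 / 112 = 11/56.

11/56


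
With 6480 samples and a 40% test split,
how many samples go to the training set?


Test set = 6480 * 40% = 2592. Training set = 6480 - 2592 = 3888.

3888


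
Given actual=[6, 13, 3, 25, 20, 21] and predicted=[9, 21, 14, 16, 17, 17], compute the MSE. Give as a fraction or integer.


MSE = (1/6) * ((6-9)^2=9 + (13-21)^2=64 + (3-14)^2=121 + (25-16)^2=81 + (20-17)^2=9 + (21-17)^2=16). Sum = 300. MSE = 50.

50


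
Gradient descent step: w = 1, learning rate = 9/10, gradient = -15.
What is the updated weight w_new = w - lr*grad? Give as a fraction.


w_new = 1 - 9/10 * -15 = 1 - -27/2 = 29/2.

29/2


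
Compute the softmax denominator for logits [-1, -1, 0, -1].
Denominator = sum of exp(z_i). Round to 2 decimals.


Denom = e^-1=0.3679 + e^-1=0.3679 + e^0=1.0000 + e^-1=0.3679. Sum = 2.1037, which rounds to 2.10.

2.10


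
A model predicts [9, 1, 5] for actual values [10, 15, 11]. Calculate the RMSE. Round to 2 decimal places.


MSE = 77.6667. RMSE = sqrt(77.6667) = 8.81.

8.81


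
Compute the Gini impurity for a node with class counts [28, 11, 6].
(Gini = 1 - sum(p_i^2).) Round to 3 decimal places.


Total = 45. Proportions: 28/45, 11/45, 6/45. sum(p_i^2) = 0.4647. Gini = 1 - 0.4647 = 0.5353, which rounds to 0.535.

0.535


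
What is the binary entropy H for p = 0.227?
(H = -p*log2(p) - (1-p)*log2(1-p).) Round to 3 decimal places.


H = -0.227*log2(0.227) - 0.773*log2(0.773) = 0.773.

0.773


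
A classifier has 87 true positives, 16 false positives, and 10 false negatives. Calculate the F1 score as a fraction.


Precision = 87/103 = 87/103. Recall = 87/97 = 87/97. F1 = 2*P*R/(P+R) = 87/100.

87/100


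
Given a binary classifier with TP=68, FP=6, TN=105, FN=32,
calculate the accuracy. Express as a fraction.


Accuracy = (TP + TN) / (TP + TN + FP + FN) = (68 + 105) / 211 = 173/211.

173/211


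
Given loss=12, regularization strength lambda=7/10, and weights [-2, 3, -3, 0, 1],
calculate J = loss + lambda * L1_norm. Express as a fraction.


L1 norm = sum(|w|) = 9. J = 12 + 7/10 * 9 = 183/10.

183/10


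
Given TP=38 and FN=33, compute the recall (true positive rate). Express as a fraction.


Recall = TP / (TP + FN) = 38 / 71 = 38/71.

38/71


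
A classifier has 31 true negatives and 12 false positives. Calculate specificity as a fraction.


Specificity = TN / (TN + FP) = 31 / 43 = 31/43.

31/43


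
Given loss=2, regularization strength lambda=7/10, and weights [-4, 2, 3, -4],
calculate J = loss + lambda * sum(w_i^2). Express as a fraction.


L2 sq norm = sum(w^2) = 45. J = 2 + 7/10 * 45 = 67/2.

67/2


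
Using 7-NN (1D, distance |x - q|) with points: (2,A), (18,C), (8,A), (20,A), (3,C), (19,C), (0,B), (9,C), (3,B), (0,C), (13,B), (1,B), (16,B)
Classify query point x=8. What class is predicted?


Distances: |2-8|=6, |18-8|=10, |8-8|=0, |20-8|=12, |3-8|=5, |19-8|=11, |0-8|=8, |9-8|=1, |3-8|=5, |0-8|=8, |13-8|=5, |1-8|=7, |16-8|=8. 7 nearest: (8,A), (9,C), (3,B), (13,B), (3,C), (2,A), (1,B). Counts: {'A': 2, 'C': 2, 'B': 3}. Majority class: B.

B


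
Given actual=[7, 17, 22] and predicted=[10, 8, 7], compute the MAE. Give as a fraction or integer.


MAE = (1/3) * (|7-10|=3 + |17-8|=9 + |22-7|=15). Sum = 27. MAE = 9.

9


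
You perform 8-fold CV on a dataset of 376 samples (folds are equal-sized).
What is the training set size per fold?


Each validation fold has 376/8 = 47 samples. Training set = 376 - 47 = 329.

329


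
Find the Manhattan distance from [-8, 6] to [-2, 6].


d = sum of absolute differences: |-8--2|=6 + |6-6|=0 = 6.

6


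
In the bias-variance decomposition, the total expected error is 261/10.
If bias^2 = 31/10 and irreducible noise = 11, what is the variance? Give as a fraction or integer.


Total error = bias^2 + variance + irreducible noise. So variance = 261/10 - 31/10 - 11 = 12.

12


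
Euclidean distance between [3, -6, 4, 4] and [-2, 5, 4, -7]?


d = sqrt(sum of squared differences). (3--2)^2=25, (-6-5)^2=121, (4-4)^2=0, (4--7)^2=121. Sum = 267.

sqrt(267)


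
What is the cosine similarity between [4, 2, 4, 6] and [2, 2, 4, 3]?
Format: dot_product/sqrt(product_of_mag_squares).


dot = 46. |a|^2 = 72, |b|^2 = 33. cos = 46/sqrt(2376).

46/sqrt(2376)


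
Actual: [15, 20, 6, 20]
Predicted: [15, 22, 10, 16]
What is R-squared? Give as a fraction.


Mean(y) = 61/4. SS_res = 36. SS_tot = 523/4. R^2 = 1 - 36/(523/4) = 379/523.

379/523


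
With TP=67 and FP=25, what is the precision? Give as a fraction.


Precision = TP / (TP + FP) = 67 / 92 = 67/92.

67/92


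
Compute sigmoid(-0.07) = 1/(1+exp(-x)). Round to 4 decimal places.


sigma(-0.07) = 1/(1+e^(0.07)) = 1/(1+1.072508) = 1/2.072508 = 0.4825.

0.4825


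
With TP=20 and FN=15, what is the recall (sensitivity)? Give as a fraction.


Recall = TP / (TP + FN) = 20 / 35 = 4/7.

4/7


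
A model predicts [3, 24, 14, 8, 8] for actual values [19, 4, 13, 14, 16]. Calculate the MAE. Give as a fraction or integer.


MAE = (1/5) * (|19-3|=16 + |4-24|=20 + |13-14|=1 + |14-8|=6 + |16-8|=8). Sum = 51. MAE = 51/5.

51/5


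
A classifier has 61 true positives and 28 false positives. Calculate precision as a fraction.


Precision = TP / (TP + FP) = 61 / 89 = 61/89.

61/89


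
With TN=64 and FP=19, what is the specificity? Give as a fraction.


Specificity = TN / (TN + FP) = 64 / 83 = 64/83.

64/83


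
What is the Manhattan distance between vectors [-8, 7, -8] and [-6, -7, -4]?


d = sum of absolute differences: |-8--6|=2 + |7--7|=14 + |-8--4|=4 = 20.

20


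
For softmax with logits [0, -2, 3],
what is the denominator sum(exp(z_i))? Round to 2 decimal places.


Denom = e^0=1.0000 + e^-2=0.1353 + e^3=20.0855. Sum = 21.2208, which rounds to 21.22.

21.22


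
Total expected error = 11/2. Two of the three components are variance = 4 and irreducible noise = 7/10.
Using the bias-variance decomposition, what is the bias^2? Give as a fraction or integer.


Total error = bias^2 + variance + irreducible noise. So bias^2 = 11/2 - 4 - 7/10 = 4/5.

4/5


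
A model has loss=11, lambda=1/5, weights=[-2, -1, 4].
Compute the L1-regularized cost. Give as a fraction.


L1 norm = sum(|w|) = 7. J = 11 + 1/5 * 7 = 62/5.

62/5


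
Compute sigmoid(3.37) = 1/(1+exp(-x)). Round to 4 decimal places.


sigma(3.37) = 1/(1+e^(-3.37)) = 1/(1+0.034390) = 1/1.034390 = 0.9668.

0.9668


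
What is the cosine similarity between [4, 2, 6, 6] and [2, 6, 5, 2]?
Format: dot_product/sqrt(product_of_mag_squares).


dot = 62. |a|^2 = 92, |b|^2 = 69. cos = 62/sqrt(6348).

62/sqrt(6348)


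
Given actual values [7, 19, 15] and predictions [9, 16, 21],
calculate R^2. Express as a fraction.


Mean(y) = 41/3. SS_res = 49. SS_tot = 224/3. R^2 = 1 - 49/(224/3) = 11/32.

11/32


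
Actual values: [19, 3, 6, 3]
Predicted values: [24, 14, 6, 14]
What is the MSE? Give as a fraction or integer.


MSE = (1/4) * ((19-24)^2=25 + (3-14)^2=121 + (6-6)^2=0 + (3-14)^2=121). Sum = 267. MSE = 267/4.

267/4


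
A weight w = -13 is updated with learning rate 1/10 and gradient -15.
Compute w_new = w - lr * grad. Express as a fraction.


w_new = -13 - 1/10 * -15 = -13 - -3/2 = -23/2.

-23/2


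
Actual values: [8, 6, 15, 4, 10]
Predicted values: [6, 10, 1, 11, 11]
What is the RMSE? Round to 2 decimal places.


MSE = 53.2000. RMSE = sqrt(53.2000) = 7.29.

7.29


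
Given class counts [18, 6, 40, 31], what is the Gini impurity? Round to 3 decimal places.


Total = 95. Proportions: 18/95, 6/95, 40/95, 31/95. sum(p_i^2) = 0.3237. Gini = 1 - 0.3237 = 0.6763, which rounds to 0.676.

0.676


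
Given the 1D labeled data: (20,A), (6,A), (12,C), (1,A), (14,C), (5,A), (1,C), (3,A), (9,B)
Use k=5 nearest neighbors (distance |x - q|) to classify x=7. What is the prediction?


Distances: |20-7|=13, |6-7|=1, |12-7|=5, |1-7|=6, |14-7|=7, |5-7|=2, |1-7|=6, |3-7|=4, |9-7|=2. 5 nearest: (6,A), (5,A), (9,B), (3,A), (12,C). Counts: {'A': 3, 'B': 1, 'C': 1}. Majority class: A.

A


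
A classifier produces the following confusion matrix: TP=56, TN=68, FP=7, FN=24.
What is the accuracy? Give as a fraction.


Accuracy = (TP + TN) / (TP + TN + FP + FN) = (56 + 68) / 155 = 4/5.

4/5


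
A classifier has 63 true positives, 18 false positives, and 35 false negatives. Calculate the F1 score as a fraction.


Precision = 63/81 = 7/9. Recall = 63/98 = 9/14. F1 = 2*P*R/(P+R) = 126/179.

126/179


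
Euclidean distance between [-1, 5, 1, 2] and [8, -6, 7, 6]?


d = sqrt(sum of squared differences). (-1-8)^2=81, (5--6)^2=121, (1-7)^2=36, (2-6)^2=16. Sum = 254.

sqrt(254)


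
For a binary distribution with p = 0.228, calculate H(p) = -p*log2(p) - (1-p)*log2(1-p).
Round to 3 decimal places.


H = -0.228*log2(0.228) - 0.772*log2(0.772) = 0.775.

0.775


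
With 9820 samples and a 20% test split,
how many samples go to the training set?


Test set = 9820 * 20% = 1964. Training set = 9820 - 1964 = 7856.

7856


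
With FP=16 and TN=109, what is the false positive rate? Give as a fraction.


FPR = FP / (FP + TN) = 16 / 125 = 16/125.

16/125


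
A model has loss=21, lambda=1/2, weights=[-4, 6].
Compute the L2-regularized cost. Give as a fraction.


L2 sq norm = sum(w^2) = 52. J = 21 + 1/2 * 52 = 47.

47


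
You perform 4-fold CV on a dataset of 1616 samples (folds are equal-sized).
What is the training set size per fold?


Each validation fold has 1616/4 = 404 samples. Training set = 1616 - 404 = 1212.

1212


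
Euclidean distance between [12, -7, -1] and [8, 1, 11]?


d = sqrt(sum of squared differences). (12-8)^2=16, (-7-1)^2=64, (-1-11)^2=144. Sum = 224.

sqrt(224)


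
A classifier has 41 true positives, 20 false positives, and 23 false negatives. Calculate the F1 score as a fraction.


Precision = 41/61 = 41/61. Recall = 41/64 = 41/64. F1 = 2*P*R/(P+R) = 82/125.

82/125


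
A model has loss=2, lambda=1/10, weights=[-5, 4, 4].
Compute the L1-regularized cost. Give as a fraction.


L1 norm = sum(|w|) = 13. J = 2 + 1/10 * 13 = 33/10.

33/10


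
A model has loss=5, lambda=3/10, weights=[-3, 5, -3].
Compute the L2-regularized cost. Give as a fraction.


L2 sq norm = sum(w^2) = 43. J = 5 + 3/10 * 43 = 179/10.

179/10


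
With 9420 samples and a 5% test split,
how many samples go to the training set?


Test set = 9420 * 5% = 471. Training set = 9420 - 471 = 8949.

8949


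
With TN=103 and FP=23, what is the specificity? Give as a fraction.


Specificity = TN / (TN + FP) = 103 / 126 = 103/126.

103/126


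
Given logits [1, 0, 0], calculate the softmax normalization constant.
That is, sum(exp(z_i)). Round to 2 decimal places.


Denom = e^1=2.7183 + e^0=1.0000 + e^0=1.0000. Sum = 4.7183, which rounds to 4.72.

4.72


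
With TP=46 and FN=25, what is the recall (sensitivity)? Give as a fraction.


Recall = TP / (TP + FN) = 46 / 71 = 46/71.

46/71


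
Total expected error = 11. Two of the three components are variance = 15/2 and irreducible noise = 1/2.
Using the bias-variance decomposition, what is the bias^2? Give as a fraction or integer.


Total error = bias^2 + variance + irreducible noise. So bias^2 = 11 - 15/2 - 1/2 = 3.

3


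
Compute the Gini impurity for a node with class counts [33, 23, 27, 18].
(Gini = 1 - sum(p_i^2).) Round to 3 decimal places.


Total = 101. Proportions: 33/101, 23/101, 27/101, 18/101. sum(p_i^2) = 0.2618. Gini = 1 - 0.2618 = 0.7382, which rounds to 0.738.

0.738


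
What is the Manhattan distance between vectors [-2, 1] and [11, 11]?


d = sum of absolute differences: |-2-11|=13 + |1-11|=10 = 23.

23


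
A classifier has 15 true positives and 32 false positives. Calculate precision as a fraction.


Precision = TP / (TP + FP) = 15 / 47 = 15/47.

15/47


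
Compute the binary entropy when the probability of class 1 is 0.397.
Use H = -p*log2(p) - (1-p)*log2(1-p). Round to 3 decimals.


H = -0.397*log2(0.397) - 0.603*log2(0.603) = 0.969.

0.969


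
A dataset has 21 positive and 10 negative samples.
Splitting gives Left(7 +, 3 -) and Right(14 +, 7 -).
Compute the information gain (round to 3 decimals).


H(parent) = 0.9072. H(left) = 0.8813, H(right) = 0.9183. Weighted = (10/31)*0.8813 + (21/31)*0.9183 = 0.9064. IG = 0.9072 - 0.9064 = 0.0008, which rounds to 0.001.

0.001


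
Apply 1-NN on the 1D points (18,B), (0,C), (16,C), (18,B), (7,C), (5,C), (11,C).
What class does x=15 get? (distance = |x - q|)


Distances: |18-15|=3, |0-15|=15, |16-15|=1, |18-15|=3, |7-15|=8, |5-15|=10, |11-15|=4. 1 nearest: (16,C). Counts: {'C': 1}. Majority class: C.

C


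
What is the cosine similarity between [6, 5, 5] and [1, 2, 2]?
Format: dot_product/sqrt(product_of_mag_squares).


dot = 26. |a|^2 = 86, |b|^2 = 9. cos = 26/sqrt(774).

26/sqrt(774)


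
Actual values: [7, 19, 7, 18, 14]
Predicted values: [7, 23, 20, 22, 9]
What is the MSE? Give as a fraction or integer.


MSE = (1/5) * ((7-7)^2=0 + (19-23)^2=16 + (7-20)^2=169 + (18-22)^2=16 + (14-9)^2=25). Sum = 226. MSE = 226/5.

226/5


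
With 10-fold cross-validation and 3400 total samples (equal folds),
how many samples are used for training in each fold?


Each validation fold has 3400/10 = 340 samples. Training set = 3400 - 340 = 3060.

3060


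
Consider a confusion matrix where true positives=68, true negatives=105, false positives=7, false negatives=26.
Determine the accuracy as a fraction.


Accuracy = (TP + TN) / (TP + TN + FP + FN) = (68 + 105) / 206 = 173/206.

173/206


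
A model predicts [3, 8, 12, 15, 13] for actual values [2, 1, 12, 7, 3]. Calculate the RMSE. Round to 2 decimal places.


MSE = 42.8000. RMSE = sqrt(42.8000) = 6.54.

6.54


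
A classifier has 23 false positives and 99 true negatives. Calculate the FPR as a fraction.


FPR = FP / (FP + TN) = 23 / 122 = 23/122.

23/122


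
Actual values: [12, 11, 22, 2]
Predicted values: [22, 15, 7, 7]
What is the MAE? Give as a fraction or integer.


MAE = (1/4) * (|12-22|=10 + |11-15|=4 + |22-7|=15 + |2-7|=5). Sum = 34. MAE = 17/2.

17/2


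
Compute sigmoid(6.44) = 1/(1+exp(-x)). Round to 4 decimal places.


sigma(6.44) = 1/(1+e^(-6.44)) = 1/(1+0.001596) = 1/1.001596 = 0.9984.

0.9984


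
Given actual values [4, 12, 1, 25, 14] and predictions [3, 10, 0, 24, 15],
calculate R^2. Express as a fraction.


Mean(y) = 56/5. SS_res = 8. SS_tot = 1774/5. R^2 = 1 - 8/(1774/5) = 867/887.

867/887


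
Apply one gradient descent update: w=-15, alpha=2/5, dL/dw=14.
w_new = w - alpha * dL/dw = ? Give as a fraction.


w_new = -15 - 2/5 * 14 = -15 - 28/5 = -103/5.

-103/5


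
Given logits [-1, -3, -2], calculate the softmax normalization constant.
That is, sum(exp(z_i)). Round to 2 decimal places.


Denom = e^-1=0.3679 + e^-3=0.0498 + e^-2=0.1353. Sum = 0.5530, which rounds to 0.55.

0.55


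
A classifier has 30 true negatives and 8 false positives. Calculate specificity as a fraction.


Specificity = TN / (TN + FP) = 30 / 38 = 15/19.

15/19


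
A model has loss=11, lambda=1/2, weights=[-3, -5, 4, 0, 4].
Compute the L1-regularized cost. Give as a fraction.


L1 norm = sum(|w|) = 16. J = 11 + 1/2 * 16 = 19.

19


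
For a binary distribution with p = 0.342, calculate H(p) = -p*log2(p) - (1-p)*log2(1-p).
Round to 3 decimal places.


H = -0.342*log2(0.342) - 0.658*log2(0.658) = 0.927.

0.927


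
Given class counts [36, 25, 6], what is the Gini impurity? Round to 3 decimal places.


Total = 67. Proportions: 36/67, 25/67, 6/67. sum(p_i^2) = 0.4360. Gini = 1 - 0.4360 = 0.5640, which rounds to 0.564.

0.564


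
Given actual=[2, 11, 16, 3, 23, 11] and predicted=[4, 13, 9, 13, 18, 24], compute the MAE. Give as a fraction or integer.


MAE = (1/6) * (|2-4|=2 + |11-13|=2 + |16-9|=7 + |3-13|=10 + |23-18|=5 + |11-24|=13). Sum = 39. MAE = 13/2.

13/2


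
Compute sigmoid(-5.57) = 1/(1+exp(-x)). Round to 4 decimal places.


sigma(-5.57) = 1/(1+e^(5.57)) = 1/(1+262.434099) = 1/263.434099 = 0.0038.

0.0038


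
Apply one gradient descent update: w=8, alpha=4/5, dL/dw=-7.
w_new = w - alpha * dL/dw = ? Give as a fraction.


w_new = 8 - 4/5 * -7 = 8 - -28/5 = 68/5.

68/5


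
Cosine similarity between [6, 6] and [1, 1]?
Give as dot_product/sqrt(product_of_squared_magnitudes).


dot = 12. |a|^2 = 72, |b|^2 = 2. cos = 12/sqrt(144).

12/sqrt(144)


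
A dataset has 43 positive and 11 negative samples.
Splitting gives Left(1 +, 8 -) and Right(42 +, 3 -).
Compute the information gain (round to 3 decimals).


H(parent) = 0.7293. H(left) = 0.5033, H(right) = 0.3534. Weighted = (9/54)*0.5033 + (45/54)*0.3534 = 0.3784. IG = 0.7293 - 0.3784 = 0.3509, which rounds to 0.351.

0.351


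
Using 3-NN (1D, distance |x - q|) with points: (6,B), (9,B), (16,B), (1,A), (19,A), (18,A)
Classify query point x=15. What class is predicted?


Distances: |6-15|=9, |9-15|=6, |16-15|=1, |1-15|=14, |19-15|=4, |18-15|=3. 3 nearest: (16,B), (18,A), (19,A). Counts: {'B': 1, 'A': 2}. Majority class: A.

A


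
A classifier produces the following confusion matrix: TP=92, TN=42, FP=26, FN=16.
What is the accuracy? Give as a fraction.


Accuracy = (TP + TN) / (TP + TN + FP + FN) = (92 + 42) / 176 = 67/88.

67/88


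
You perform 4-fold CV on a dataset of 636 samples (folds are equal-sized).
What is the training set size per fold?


Each validation fold has 636/4 = 159 samples. Training set = 636 - 159 = 477.

477


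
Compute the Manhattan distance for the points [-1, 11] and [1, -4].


d = sum of absolute differences: |-1-1|=2 + |11--4|=15 = 17.

17


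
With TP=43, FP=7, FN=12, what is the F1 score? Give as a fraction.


Precision = 43/50 = 43/50. Recall = 43/55 = 43/55. F1 = 2*P*R/(P+R) = 86/105.

86/105


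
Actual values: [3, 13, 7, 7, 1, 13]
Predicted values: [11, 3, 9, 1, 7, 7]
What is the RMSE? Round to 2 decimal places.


MSE = 46.0000. RMSE = sqrt(46.0000) = 6.78.

6.78


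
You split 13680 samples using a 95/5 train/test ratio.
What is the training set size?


Test set = 13680 * 5% = 684. Training set = 13680 - 684 = 12996.

12996


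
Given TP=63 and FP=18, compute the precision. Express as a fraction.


Precision = TP / (TP + FP) = 63 / 81 = 7/9.

7/9


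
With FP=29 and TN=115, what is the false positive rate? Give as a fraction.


FPR = FP / (FP + TN) = 29 / 144 = 29/144.

29/144


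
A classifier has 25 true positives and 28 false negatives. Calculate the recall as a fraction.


Recall = TP / (TP + FN) = 25 / 53 = 25/53.

25/53


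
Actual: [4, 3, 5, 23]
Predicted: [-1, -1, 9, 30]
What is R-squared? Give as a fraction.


Mean(y) = 35/4. SS_res = 106. SS_tot = 1091/4. R^2 = 1 - 106/(1091/4) = 667/1091.

667/1091


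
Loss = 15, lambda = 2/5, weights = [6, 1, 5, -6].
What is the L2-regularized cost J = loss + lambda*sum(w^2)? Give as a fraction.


L2 sq norm = sum(w^2) = 98. J = 15 + 2/5 * 98 = 271/5.

271/5


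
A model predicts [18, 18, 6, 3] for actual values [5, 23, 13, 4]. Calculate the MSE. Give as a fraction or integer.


MSE = (1/4) * ((5-18)^2=169 + (23-18)^2=25 + (13-6)^2=49 + (4-3)^2=1). Sum = 244. MSE = 61.

61


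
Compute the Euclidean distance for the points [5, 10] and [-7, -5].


d = sqrt(sum of squared differences). (5--7)^2=144, (10--5)^2=225. Sum = 369.

sqrt(369)


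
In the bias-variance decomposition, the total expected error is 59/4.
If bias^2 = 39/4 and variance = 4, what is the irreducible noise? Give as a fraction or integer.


Total error = bias^2 + variance + irreducible noise. So irreducible noise = 59/4 - 39/4 - 4 = 1.

1


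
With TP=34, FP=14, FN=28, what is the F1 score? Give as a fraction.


Precision = 34/48 = 17/24. Recall = 34/62 = 17/31. F1 = 2*P*R/(P+R) = 34/55.

34/55


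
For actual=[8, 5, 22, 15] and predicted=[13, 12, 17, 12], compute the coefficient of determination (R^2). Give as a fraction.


Mean(y) = 25/2. SS_res = 108. SS_tot = 173. R^2 = 1 - 108/(173) = 65/173.

65/173


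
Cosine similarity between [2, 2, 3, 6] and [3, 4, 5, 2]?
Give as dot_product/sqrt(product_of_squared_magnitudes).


dot = 41. |a|^2 = 53, |b|^2 = 54. cos = 41/sqrt(2862).

41/sqrt(2862)


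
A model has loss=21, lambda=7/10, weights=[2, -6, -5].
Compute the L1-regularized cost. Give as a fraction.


L1 norm = sum(|w|) = 13. J = 21 + 7/10 * 13 = 301/10.

301/10


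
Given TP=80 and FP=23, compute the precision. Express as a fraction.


Precision = TP / (TP + FP) = 80 / 103 = 80/103.

80/103


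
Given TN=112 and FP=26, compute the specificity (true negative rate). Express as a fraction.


Specificity = TN / (TN + FP) = 112 / 138 = 56/69.

56/69


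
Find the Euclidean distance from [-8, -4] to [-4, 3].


d = sqrt(sum of squared differences). (-8--4)^2=16, (-4-3)^2=49. Sum = 65.

sqrt(65)


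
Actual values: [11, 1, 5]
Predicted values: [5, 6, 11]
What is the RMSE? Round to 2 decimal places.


MSE = 32.3333. RMSE = sqrt(32.3333) = 5.69.

5.69


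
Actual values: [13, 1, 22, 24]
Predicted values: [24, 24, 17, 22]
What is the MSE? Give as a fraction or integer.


MSE = (1/4) * ((13-24)^2=121 + (1-24)^2=529 + (22-17)^2=25 + (24-22)^2=4). Sum = 679. MSE = 679/4.

679/4


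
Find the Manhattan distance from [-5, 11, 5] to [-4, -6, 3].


d = sum of absolute differences: |-5--4|=1 + |11--6|=17 + |5-3|=2 = 20.

20


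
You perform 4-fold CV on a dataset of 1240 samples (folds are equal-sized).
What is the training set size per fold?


Each validation fold has 1240/4 = 310 samples. Training set = 1240 - 310 = 930.

930


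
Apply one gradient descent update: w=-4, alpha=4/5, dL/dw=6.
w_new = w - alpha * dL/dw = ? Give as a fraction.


w_new = -4 - 4/5 * 6 = -4 - 24/5 = -44/5.

-44/5


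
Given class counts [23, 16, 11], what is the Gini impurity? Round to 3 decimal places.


Total = 50. Proportions: 23/50, 16/50, 11/50. sum(p_i^2) = 0.3624. Gini = 1 - 0.3624 = 0.6376, which rounds to 0.638.

0.638


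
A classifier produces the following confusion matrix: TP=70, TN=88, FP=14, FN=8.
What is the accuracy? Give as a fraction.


Accuracy = (TP + TN) / (TP + TN + FP + FN) = (70 + 88) / 180 = 79/90.

79/90


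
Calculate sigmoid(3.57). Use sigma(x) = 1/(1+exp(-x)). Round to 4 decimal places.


sigma(3.57) = 1/(1+e^(-3.57)) = 1/(1+0.028156) = 1/1.028156 = 0.9726.

0.9726


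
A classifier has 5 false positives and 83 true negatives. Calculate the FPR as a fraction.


FPR = FP / (FP + TN) = 5 / 88 = 5/88.

5/88


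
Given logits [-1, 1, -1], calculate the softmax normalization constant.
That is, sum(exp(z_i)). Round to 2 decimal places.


Denom = e^-1=0.3679 + e^1=2.7183 + e^-1=0.3679. Sum = 3.4541, which rounds to 3.45.

3.45


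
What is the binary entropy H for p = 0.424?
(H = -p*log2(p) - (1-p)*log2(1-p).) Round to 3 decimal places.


H = -0.424*log2(0.424) - 0.576*log2(0.576) = 0.983.

0.983


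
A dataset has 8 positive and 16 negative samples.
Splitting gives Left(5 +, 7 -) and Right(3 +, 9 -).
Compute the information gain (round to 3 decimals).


H(parent) = 0.9183. H(left) = 0.9799, H(right) = 0.8113. Weighted = (12/24)*0.9799 + (12/24)*0.8113 = 0.8956. IG = 0.9183 - 0.8956 = 0.0227, which rounds to 0.023.

0.023


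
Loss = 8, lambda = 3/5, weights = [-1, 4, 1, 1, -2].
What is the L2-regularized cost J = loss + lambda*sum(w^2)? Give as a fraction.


L2 sq norm = sum(w^2) = 23. J = 8 + 3/5 * 23 = 109/5.

109/5


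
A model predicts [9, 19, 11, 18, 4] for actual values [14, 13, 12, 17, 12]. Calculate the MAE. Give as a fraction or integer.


MAE = (1/5) * (|14-9|=5 + |13-19|=6 + |12-11|=1 + |17-18|=1 + |12-4|=8). Sum = 21. MAE = 21/5.

21/5


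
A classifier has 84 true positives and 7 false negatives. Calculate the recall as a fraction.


Recall = TP / (TP + FN) = 84 / 91 = 12/13.

12/13


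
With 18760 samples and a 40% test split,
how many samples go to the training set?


Test set = 18760 * 40% = 7504. Training set = 18760 - 7504 = 11256.

11256


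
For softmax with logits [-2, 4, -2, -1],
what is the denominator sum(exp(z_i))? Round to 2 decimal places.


Denom = e^-2=0.1353 + e^4=54.5982 + e^-2=0.1353 + e^-1=0.3679. Sum = 55.2367, which rounds to 55.24.

55.24


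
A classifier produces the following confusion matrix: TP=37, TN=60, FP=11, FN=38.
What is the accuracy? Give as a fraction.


Accuracy = (TP + TN) / (TP + TN + FP + FN) = (37 + 60) / 146 = 97/146.

97/146


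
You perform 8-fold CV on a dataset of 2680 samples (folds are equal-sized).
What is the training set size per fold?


Each validation fold has 2680/8 = 335 samples. Training set = 2680 - 335 = 2345.

2345


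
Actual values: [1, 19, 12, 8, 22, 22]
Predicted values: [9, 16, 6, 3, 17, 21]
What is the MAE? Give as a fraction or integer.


MAE = (1/6) * (|1-9|=8 + |19-16|=3 + |12-6|=6 + |8-3|=5 + |22-17|=5 + |22-21|=1). Sum = 28. MAE = 14/3.

14/3


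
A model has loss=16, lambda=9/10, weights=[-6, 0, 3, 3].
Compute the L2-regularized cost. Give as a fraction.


L2 sq norm = sum(w^2) = 54. J = 16 + 9/10 * 54 = 323/5.

323/5


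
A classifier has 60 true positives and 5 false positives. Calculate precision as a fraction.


Precision = TP / (TP + FP) = 60 / 65 = 12/13.

12/13


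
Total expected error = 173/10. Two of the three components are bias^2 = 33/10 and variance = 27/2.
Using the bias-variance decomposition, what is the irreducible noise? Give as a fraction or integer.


Total error = bias^2 + variance + irreducible noise. So irreducible noise = 173/10 - 33/10 - 27/2 = 1/2.

1/2


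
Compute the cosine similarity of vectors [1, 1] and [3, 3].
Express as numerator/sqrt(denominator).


dot = 6. |a|^2 = 2, |b|^2 = 18. cos = 6/sqrt(36).

6/sqrt(36)


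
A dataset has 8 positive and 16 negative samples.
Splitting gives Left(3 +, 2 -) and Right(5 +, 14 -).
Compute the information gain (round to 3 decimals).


H(parent) = 0.9183. H(left) = 0.9710, H(right) = 0.8315. Weighted = (5/24)*0.9710 + (19/24)*0.8315 = 0.8606. IG = 0.9183 - 0.8606 = 0.0577, which rounds to 0.058.

0.058
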